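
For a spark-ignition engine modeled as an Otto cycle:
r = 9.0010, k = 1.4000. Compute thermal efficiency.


r^(k-1) = 2.4083
eta = 1 - 1/2.4083 = 0.5848 = 58.4775%

58.4775%


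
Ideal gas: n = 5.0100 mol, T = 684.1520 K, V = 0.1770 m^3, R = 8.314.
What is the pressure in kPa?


P = nRT/V = 5.0100 * 8.314 * 684.1520 / 0.1770
= 28497.0790 / 0.1770 = 161000.4465 Pa = 161.0004 kPa

161.0004 kPa


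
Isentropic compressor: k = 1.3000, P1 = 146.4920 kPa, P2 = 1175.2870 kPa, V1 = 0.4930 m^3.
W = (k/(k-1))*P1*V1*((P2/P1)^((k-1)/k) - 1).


(k-1)/k = 0.2308
(P2/P1)^exp = 1.6169
W = 4.3333 * 146.4920 * 0.4930 * (1.6169 - 1) = 193.0722 kJ

193.0722 kJ


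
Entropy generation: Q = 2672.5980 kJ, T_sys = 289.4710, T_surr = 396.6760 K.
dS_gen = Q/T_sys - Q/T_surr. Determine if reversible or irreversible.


dS_sys = 2672.5980/289.4710 = 9.2327 kJ/K
dS_surr = -2672.5980/396.6760 = -6.7375 kJ/K
dS_gen = 9.2327 - 6.7375 = 2.4952 kJ/K (irreversible)

dS_gen = 2.4952 kJ/K, irreversible


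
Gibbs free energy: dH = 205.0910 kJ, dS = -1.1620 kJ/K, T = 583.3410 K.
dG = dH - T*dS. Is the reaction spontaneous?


T*dS = 583.3410 * -1.1620 = -677.8422 kJ
dG = 205.0910 + 677.8422 = 882.9332 kJ (non-spontaneous)

dG = 882.9332 kJ, non-spontaneous


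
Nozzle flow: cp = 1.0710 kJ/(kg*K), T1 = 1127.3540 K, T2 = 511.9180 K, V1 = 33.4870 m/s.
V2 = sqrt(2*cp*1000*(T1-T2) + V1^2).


dT = 615.4360 K
2*cp*1000*dT = 1318263.9120
V1^2 = 1121.3792
V2 = sqrt(1319385.2912) = 1148.6450 m/s

1148.6450 m/s


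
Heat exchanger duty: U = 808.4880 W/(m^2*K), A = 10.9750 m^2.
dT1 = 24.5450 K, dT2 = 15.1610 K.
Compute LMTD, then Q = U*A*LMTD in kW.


LMTD = 19.4777 K
Q = 808.4880 * 10.9750 * 19.4777 = 172828.6321 W = 172.8286 kW

172.8286 kW


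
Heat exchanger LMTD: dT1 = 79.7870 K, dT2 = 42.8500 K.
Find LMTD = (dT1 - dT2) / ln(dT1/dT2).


dT1/dT2 = 1.8620
ln(dT1/dT2) = 0.6217
LMTD = 36.9370 / 0.6217 = 59.4172 K

59.4172 K


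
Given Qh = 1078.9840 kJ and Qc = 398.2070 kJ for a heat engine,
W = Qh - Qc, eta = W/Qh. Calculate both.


W = 1078.9840 - 398.2070 = 680.7770 kJ
eta = 680.7770 / 1078.9840 = 0.6309 = 63.0943%

W = 680.7770 kJ, eta = 63.0943%


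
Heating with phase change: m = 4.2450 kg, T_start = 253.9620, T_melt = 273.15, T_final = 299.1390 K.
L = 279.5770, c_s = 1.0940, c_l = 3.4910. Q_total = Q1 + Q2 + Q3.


Q1 (sensible, solid) = 4.2450 * 1.0940 * 19.1880 = 89.1096 kJ
Q2 (latent) = 4.2450 * 279.5770 = 1186.8044 kJ
Q3 (sensible, liquid) = 4.2450 * 3.4910 * 25.9890 = 385.1387 kJ
Q_total = 1661.0527 kJ

1661.0527 kJ


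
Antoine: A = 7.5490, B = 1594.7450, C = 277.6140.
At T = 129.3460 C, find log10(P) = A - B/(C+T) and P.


C+T = 406.9600
B/(C+T) = 3.9187
log10(P) = 7.5490 - 3.9187 = 3.6303
P = 10^3.6303 = 4268.9640 mmHg

4268.9640 mmHg


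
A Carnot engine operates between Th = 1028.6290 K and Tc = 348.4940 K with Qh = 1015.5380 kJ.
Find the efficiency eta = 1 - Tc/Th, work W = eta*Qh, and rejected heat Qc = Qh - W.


eta = 1 - 348.4940/1028.6290 = 0.6612
W = 0.6612 * 1015.5380 = 671.4792 kJ
Qc = 1015.5380 - 671.4792 = 344.0588 kJ

eta = 66.1205%, W = 671.4792 kJ, Qc = 344.0588 kJ


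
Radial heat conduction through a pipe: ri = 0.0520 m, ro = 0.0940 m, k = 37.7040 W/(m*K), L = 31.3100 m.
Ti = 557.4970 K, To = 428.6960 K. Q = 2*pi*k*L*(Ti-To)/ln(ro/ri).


dT = 128.8010 K
ln(ro/ri) = 0.5921
Q = 2*pi*37.7040*31.3100*128.8010 / 0.5921 = 1613654.0484 W

1613654.0484 W


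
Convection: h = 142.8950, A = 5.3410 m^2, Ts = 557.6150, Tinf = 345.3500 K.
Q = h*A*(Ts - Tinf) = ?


dT = 212.2650 K
Q = 142.8950 * 5.3410 * 212.2650 = 162001.1139 W

162001.1139 W


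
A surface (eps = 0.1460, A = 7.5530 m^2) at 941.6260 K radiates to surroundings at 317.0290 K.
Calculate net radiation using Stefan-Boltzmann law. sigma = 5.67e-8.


T^4 = 7.8617e+11
Tsurr^4 = 1.0102e+10
Q = 0.1460 * 5.67e-8 * 7.5530 * 7.7606e+11 = 48523.5524 W

48523.5524 W


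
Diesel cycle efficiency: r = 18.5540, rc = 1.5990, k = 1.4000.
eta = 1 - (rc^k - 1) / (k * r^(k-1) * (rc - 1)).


r^(k-1) = 3.2164
rc^k = 1.9292
eta = 0.6555 = 65.5490%

65.5490%


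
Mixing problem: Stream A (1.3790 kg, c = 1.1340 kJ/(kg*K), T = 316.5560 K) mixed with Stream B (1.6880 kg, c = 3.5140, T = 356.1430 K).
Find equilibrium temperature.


num = 2607.5351
den = 7.4954
Tf = 347.8839 K

347.8839 K


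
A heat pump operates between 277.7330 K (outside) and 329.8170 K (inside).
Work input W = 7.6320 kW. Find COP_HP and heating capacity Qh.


COP = 329.8170 / 52.0840 = 6.3324
Qh = 6.3324 * 7.6320 = 48.3289 kW

COP = 6.3324, Qh = 48.3289 kW


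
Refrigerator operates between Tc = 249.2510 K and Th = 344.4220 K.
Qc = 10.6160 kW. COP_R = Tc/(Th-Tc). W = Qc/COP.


COP = 249.2510 / 95.1710 = 2.6190
W = 10.6160 / 2.6190 = 4.0535 kW

COP = 2.6190, W = 4.0535 kW


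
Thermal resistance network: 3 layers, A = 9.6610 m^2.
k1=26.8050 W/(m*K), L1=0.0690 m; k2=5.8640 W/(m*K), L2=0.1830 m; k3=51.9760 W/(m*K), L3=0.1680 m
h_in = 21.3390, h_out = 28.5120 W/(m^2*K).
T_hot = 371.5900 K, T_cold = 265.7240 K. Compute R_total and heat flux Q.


R_conv_in = 1/(21.3390*9.6610) = 0.0049
R_1 = 0.0690/(26.8050*9.6610) = 0.0003
R_2 = 0.1830/(5.8640*9.6610) = 0.0032
R_3 = 0.1680/(51.9760*9.6610) = 0.0003
R_conv_out = 1/(28.5120*9.6610) = 0.0036
R_total = 0.0123 K/W
Q = 105.8660 / 0.0123 = 8598.3828 W

R_total = 0.0123 K/W, Q = 8598.3828 W


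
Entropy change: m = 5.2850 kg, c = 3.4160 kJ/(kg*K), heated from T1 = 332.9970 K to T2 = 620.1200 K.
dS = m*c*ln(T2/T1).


T2/T1 = 1.8622
ln(T2/T1) = 0.6218
dS = 5.2850 * 3.4160 * 0.6218 = 11.2253 kJ/K

11.2253 kJ/K


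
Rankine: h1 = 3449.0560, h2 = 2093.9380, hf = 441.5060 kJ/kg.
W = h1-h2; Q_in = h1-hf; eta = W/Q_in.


W = 1355.1180 kJ/kg
Q_in = 3007.5500 kJ/kg
eta = 0.4506 = 45.0572%

eta = 45.0572%


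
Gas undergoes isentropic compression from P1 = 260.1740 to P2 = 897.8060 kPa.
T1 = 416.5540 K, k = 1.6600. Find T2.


(k-1)/k = 0.3976
(P2/P1)^exp = 1.6363
T2 = 416.5540 * 1.6363 = 681.6204 K

681.6204 K


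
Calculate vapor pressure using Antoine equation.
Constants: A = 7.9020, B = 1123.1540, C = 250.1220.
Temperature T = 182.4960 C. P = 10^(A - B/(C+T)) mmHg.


C+T = 432.6180
B/(C+T) = 2.5962
log10(P) = 7.9020 - 2.5962 = 5.3058
P = 10^5.3058 = 202218.3026 mmHg

202218.3026 mmHg


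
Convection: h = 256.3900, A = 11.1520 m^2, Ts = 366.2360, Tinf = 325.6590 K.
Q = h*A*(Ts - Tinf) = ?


dT = 40.5770 K
Q = 256.3900 * 11.1520 * 40.5770 = 116020.2450 W

116020.2450 W


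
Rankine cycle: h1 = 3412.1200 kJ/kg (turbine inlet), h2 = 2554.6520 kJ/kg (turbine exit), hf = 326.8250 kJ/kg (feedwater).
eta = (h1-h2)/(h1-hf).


W = 857.4680 kJ/kg
Q_in = 3085.2950 kJ/kg
eta = 0.2779 = 27.7921%

eta = 27.7921%


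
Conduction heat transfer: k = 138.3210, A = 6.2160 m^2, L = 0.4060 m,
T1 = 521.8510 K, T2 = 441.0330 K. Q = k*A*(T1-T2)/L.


dT = 80.8180 K
Q = 138.3210 * 6.2160 * 80.8180 / 0.4060 = 171151.6897 W

171151.6897 W


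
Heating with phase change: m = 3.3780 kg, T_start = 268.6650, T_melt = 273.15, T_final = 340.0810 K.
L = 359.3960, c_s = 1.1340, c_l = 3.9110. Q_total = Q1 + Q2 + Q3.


Q1 (sensible, solid) = 3.3780 * 1.1340 * 4.4850 = 17.1805 kJ
Q2 (latent) = 3.3780 * 359.3960 = 1214.0397 kJ
Q3 (sensible, liquid) = 3.3780 * 3.9110 * 66.9310 = 884.2494 kJ
Q_total = 2115.4696 kJ

2115.4696 kJ


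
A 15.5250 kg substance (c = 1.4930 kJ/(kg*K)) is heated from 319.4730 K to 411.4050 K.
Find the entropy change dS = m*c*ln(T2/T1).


T2/T1 = 1.2878
ln(T2/T1) = 0.2529
dS = 15.5250 * 1.4930 * 0.2529 = 5.8620 kJ/K

5.8620 kJ/K


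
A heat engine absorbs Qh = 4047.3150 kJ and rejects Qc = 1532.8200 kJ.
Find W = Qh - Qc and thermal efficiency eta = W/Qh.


W = 4047.3150 - 1532.8200 = 2514.4950 kJ
eta = 2514.4950 / 4047.3150 = 0.6213 = 62.1275%

W = 2514.4950 kJ, eta = 62.1275%


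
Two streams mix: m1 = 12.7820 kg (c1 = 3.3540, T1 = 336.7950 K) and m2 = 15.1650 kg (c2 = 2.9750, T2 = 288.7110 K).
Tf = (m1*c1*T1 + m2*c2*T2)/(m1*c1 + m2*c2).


num = 27464.1299
den = 87.9867
Tf = 312.1396 K

312.1396 K


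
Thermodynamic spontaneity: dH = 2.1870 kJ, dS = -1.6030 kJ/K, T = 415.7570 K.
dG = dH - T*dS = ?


T*dS = 415.7570 * -1.6030 = -666.4585 kJ
dG = 2.1870 + 666.4585 = 668.6455 kJ (non-spontaneous)

dG = 668.6455 kJ, non-spontaneous


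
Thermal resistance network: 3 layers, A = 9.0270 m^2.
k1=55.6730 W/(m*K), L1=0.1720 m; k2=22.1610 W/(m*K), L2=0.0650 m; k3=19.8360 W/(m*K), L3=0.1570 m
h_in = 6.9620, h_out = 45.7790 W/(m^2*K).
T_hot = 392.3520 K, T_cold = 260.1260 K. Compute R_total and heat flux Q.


R_conv_in = 1/(6.9620*9.0270) = 0.0159
R_1 = 0.1720/(55.6730*9.0270) = 0.0003
R_2 = 0.0650/(22.1610*9.0270) = 0.0003
R_3 = 0.1570/(19.8360*9.0270) = 0.0009
R_conv_out = 1/(45.7790*9.0270) = 0.0024
R_total = 0.0199 K/W
Q = 132.2260 / 0.0199 = 6652.6287 W

R_total = 0.0199 K/W, Q = 6652.6287 W


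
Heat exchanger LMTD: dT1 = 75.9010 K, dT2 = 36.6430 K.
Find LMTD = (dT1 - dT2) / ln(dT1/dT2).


dT1/dT2 = 2.0714
ln(dT1/dT2) = 0.7282
LMTD = 39.2580 / 0.7282 = 53.9105 K

53.9105 K


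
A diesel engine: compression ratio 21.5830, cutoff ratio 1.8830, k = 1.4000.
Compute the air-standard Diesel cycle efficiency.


r^(k-1) = 3.4170
rc^k = 2.4254
eta = 0.6625 = 66.2545%

66.2545%


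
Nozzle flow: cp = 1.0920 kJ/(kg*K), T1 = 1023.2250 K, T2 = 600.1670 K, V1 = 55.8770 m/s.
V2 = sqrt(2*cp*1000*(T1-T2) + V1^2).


dT = 423.0580 K
2*cp*1000*dT = 923958.6720
V1^2 = 3122.2391
V2 = sqrt(927080.9111) = 962.8504 m/s

962.8504 m/s


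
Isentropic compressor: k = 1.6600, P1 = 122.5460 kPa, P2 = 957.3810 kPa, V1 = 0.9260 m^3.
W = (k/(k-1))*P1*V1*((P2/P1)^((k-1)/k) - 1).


(k-1)/k = 0.3976
(P2/P1)^exp = 2.2645
W = 2.5152 * 122.5460 * 0.9260 * (2.2645 - 1) = 360.8913 kJ

360.8913 kJ


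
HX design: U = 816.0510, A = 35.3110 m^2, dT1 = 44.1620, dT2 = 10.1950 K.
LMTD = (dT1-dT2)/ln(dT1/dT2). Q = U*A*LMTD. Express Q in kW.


LMTD = 23.1704 K
Q = 816.0510 * 35.3110 * 23.1704 = 667667.4903 W = 667.6675 kW

667.6675 kW


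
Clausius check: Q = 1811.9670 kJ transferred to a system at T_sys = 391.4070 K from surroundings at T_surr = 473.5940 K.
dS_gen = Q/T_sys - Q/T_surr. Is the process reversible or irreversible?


dS_sys = 1811.9670/391.4070 = 4.6294 kJ/K
dS_surr = -1811.9670/473.5940 = -3.8260 kJ/K
dS_gen = 4.6294 - 3.8260 = 0.8034 kJ/K (irreversible)

dS_gen = 0.8034 kJ/K, irreversible


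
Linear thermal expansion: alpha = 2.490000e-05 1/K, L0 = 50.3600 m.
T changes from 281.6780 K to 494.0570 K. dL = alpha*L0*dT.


dT = 212.3790 K
dL = 2.490000e-05 * 50.3600 * 212.3790 = 0.266316 m
L_final = 50.626316 m

dL = 0.266316 m


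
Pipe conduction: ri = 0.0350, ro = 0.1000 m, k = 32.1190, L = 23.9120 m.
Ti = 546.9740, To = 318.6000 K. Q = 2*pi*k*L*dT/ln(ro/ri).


dT = 228.3740 K
ln(ro/ri) = 1.0498
Q = 2*pi*32.1190*23.9120*228.3740 / 1.0498 = 1049756.8649 W

1049756.8649 W


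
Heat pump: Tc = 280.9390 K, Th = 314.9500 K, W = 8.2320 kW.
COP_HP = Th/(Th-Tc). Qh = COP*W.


COP = 314.9500 / 34.0110 = 9.2602
Qh = 9.2602 * 8.2320 = 76.2303 kW

COP = 9.2602, Qh = 76.2303 kW


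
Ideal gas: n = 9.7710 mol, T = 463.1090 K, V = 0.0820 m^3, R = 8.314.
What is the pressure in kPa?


P = nRT/V = 9.7710 * 8.314 * 463.1090 / 0.0820
= 37621.1663 / 0.0820 = 458794.7104 Pa = 458.7947 kPa

458.7947 kPa


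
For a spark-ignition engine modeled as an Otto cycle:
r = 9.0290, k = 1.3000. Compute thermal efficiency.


r^(k-1) = 1.9350
eta = 1 - 1/1.9350 = 0.4832 = 48.3217%

48.3217%


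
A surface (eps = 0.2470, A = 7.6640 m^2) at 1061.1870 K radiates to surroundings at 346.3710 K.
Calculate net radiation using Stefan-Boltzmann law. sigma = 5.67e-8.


T^4 = 1.2681e+12
Tsurr^4 = 1.4393e+10
Q = 0.2470 * 5.67e-8 * 7.6640 * 1.2537e+12 = 134569.2196 W

134569.2196 W


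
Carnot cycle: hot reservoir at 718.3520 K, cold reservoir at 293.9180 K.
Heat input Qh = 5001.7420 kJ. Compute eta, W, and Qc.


eta = 1 - 293.9180/718.3520 = 0.5908
W = 0.5908 * 5001.7420 = 2955.2495 kJ
Qc = 5001.7420 - 2955.2495 = 2046.4925 kJ

eta = 59.0844%, W = 2955.2495 kJ, Qc = 2046.4925 kJ


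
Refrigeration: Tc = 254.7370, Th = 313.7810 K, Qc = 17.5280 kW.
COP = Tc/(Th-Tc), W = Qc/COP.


COP = 254.7370 / 59.0440 = 4.3144
W = 17.5280 / 4.3144 = 4.0627 kW

COP = 4.3144, W = 4.0627 kW


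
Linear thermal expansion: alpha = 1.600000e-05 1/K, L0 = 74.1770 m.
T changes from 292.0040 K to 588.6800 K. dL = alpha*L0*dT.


dT = 296.6760 K
dL = 1.600000e-05 * 74.1770 * 296.6760 = 0.352105 m
L_final = 74.529105 m

dL = 0.352105 m


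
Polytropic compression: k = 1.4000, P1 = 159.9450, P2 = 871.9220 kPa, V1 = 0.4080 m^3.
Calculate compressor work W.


(k-1)/k = 0.2857
(P2/P1)^exp = 1.6234
W = 3.5000 * 159.9450 * 0.4080 * (1.6234 - 1) = 142.3898 kJ

142.3898 kJ


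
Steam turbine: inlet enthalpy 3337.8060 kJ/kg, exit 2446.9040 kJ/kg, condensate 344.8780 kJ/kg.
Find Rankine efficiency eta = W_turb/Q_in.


W = 890.9020 kJ/kg
Q_in = 2992.9280 kJ/kg
eta = 0.2977 = 29.7669%

eta = 29.7669%


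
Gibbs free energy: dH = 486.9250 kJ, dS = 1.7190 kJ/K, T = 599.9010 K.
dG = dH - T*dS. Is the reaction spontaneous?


T*dS = 599.9010 * 1.7190 = 1031.2298 kJ
dG = 486.9250 - 1031.2298 = -544.3048 kJ (spontaneous)

dG = -544.3048 kJ, spontaneous


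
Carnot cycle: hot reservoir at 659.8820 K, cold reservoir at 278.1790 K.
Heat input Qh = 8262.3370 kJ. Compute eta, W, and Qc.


eta = 1 - 278.1790/659.8820 = 0.5784
W = 0.5784 * 8262.3370 = 4779.2769 kJ
Qc = 8262.3370 - 4779.2769 = 3483.0601 kJ

eta = 57.8441%, W = 4779.2769 kJ, Qc = 3483.0601 kJ


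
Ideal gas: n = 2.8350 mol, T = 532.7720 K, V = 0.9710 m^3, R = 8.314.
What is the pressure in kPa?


P = nRT/V = 2.8350 * 8.314 * 532.7720 / 0.9710
= 12557.5373 / 0.9710 = 12932.5821 Pa = 12.9326 kPa

12.9326 kPa


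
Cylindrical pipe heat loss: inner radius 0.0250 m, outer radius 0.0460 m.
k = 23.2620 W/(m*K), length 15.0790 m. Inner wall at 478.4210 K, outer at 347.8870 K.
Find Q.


dT = 130.5340 K
ln(ro/ri) = 0.6098
Q = 2*pi*23.2620*15.0790*130.5340 / 0.6098 = 471802.4673 W

471802.4673 W


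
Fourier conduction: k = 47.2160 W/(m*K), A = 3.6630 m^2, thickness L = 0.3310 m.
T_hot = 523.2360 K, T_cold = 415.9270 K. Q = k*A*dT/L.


dT = 107.3090 K
Q = 47.2160 * 3.6630 * 107.3090 / 0.3310 = 56070.4788 W

56070.4788 W


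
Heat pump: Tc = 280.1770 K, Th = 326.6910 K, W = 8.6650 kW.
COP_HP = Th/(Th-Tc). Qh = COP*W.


COP = 326.6910 / 46.5140 = 7.0235
Qh = 7.0235 * 8.6650 = 60.8586 kW

COP = 7.0235, Qh = 60.8586 kW


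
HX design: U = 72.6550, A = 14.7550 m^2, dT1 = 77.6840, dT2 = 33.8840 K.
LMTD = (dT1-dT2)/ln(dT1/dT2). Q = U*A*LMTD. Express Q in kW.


LMTD = 52.7898 K
Q = 72.6550 * 14.7550 * 52.7898 = 56591.9159 W = 56.5919 kW

56.5919 kW


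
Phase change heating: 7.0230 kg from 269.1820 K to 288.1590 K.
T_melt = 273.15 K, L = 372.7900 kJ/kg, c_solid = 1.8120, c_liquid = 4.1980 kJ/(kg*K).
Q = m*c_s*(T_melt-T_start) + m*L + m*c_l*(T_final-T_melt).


Q1 (sensible, solid) = 7.0230 * 1.8120 * 3.9680 = 50.4955 kJ
Q2 (latent) = 7.0230 * 372.7900 = 2618.1042 kJ
Q3 (sensible, liquid) = 7.0230 * 4.1980 * 15.0090 = 442.5037 kJ
Q_total = 3111.1033 kJ

3111.1033 kJ


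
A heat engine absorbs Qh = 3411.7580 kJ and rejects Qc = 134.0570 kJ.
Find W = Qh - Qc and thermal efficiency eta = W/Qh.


W = 3411.7580 - 134.0570 = 3277.7010 kJ
eta = 3277.7010 / 3411.7580 = 0.9607 = 96.0707%

W = 3277.7010 kJ, eta = 96.0707%


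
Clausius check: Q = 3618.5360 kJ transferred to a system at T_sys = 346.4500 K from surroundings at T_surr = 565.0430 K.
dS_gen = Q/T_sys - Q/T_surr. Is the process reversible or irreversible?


dS_sys = 3618.5360/346.4500 = 10.4446 kJ/K
dS_surr = -3618.5360/565.0430 = -6.4040 kJ/K
dS_gen = 10.4446 - 6.4040 = 4.0406 kJ/K (irreversible)

dS_gen = 4.0406 kJ/K, irreversible


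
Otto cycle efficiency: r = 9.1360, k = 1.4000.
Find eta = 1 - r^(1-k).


r^(k-1) = 2.4227
eta = 1 - 1/2.4227 = 0.5872 = 58.7240%

58.7240%


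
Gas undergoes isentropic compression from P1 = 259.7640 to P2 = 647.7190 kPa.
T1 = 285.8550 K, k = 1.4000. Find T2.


(k-1)/k = 0.2857
(P2/P1)^exp = 1.2983
T2 = 285.8550 * 1.2983 = 371.1243 K

371.1243 K


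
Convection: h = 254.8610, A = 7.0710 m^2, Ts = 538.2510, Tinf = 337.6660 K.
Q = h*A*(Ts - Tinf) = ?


dT = 200.5850 K
Q = 254.8610 * 7.0710 * 200.5850 = 361478.6676 W

361478.6676 W


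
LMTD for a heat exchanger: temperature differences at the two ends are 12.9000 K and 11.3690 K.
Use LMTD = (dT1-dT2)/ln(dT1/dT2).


dT1/dT2 = 1.1347
ln(dT1/dT2) = 0.1263
LMTD = 1.5310 / 0.1263 = 12.1184 K

12.1184 K


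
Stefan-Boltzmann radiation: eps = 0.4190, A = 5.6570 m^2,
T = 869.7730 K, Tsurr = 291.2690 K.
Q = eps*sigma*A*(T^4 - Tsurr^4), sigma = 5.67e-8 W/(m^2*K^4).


T^4 = 5.7230e+11
Tsurr^4 = 7.1974e+09
Q = 0.4190 * 5.67e-8 * 5.6570 * 5.6510e+11 = 75946.9765 W

75946.9765 W


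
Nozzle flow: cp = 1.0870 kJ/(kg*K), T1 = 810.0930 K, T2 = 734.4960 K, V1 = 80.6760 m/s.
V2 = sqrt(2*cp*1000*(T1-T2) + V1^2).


dT = 75.5970 K
2*cp*1000*dT = 164347.8780
V1^2 = 6508.6170
V2 = sqrt(170856.4950) = 413.3479 m/s

413.3479 m/s


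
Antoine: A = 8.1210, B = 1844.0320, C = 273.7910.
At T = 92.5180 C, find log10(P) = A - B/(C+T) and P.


C+T = 366.3090
B/(C+T) = 5.0341
log10(P) = 8.1210 - 5.0341 = 3.0869
P = 10^3.0869 = 1221.5501 mmHg

1221.5501 mmHg


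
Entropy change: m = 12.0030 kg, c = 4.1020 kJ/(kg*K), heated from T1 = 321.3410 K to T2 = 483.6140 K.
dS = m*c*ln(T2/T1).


T2/T1 = 1.5050
ln(T2/T1) = 0.4088
dS = 12.0030 * 4.1020 * 0.4088 = 20.1270 kJ/K

20.1270 kJ/K


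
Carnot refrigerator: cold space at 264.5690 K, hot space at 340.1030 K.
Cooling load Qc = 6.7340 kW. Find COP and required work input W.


COP = 264.5690 / 75.5340 = 3.5026
W = 6.7340 / 3.5026 = 1.9225 kW

COP = 3.5026, W = 1.9225 kW


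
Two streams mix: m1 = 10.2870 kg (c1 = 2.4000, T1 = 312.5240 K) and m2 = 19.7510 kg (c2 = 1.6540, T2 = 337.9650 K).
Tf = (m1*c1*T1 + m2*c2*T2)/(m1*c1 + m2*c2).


num = 18756.5352
den = 57.3570
Tf = 327.0141 K

327.0141 K


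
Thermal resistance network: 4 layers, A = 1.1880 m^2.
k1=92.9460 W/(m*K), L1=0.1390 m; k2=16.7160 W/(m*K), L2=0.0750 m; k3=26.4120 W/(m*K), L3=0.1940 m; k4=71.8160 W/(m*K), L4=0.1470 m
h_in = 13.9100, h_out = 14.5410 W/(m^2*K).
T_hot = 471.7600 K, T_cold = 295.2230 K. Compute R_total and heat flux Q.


R_conv_in = 1/(13.9100*1.1880) = 0.0605
R_1 = 0.1390/(92.9460*1.1880) = 0.0013
R_2 = 0.0750/(16.7160*1.1880) = 0.0038
R_3 = 0.1940/(26.4120*1.1880) = 0.0062
R_4 = 0.1470/(71.8160*1.1880) = 0.0017
R_conv_out = 1/(14.5410*1.1880) = 0.0579
R_total = 0.1313 K/W
Q = 176.5370 / 0.1313 = 1344.0866 W

R_total = 0.1313 K/W, Q = 1344.0866 W


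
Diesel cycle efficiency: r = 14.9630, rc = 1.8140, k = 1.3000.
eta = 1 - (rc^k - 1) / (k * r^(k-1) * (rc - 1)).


r^(k-1) = 2.2517
rc^k = 2.1688
eta = 0.5094 = 50.9450%

50.9450%


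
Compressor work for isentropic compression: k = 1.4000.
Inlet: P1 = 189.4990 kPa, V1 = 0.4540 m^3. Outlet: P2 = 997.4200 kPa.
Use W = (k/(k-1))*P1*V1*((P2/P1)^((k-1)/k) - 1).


(k-1)/k = 0.2857
(P2/P1)^exp = 1.6072
W = 3.5000 * 189.4990 * 0.4540 * (1.6072 - 1) = 182.8448 kJ

182.8448 kJ


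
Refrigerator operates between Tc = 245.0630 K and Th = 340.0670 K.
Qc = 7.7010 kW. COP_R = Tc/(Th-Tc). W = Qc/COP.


COP = 245.0630 / 95.0040 = 2.5795
W = 7.7010 / 2.5795 = 2.9855 kW

COP = 2.5795, W = 2.9855 kW


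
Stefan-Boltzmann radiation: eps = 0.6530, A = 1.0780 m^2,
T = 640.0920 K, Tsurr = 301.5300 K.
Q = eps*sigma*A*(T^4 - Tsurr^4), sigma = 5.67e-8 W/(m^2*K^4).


T^4 = 1.6787e+11
Tsurr^4 = 8.2665e+09
Q = 0.6530 * 5.67e-8 * 1.0780 * 1.5960e+11 = 6370.2095 W

6370.2095 W


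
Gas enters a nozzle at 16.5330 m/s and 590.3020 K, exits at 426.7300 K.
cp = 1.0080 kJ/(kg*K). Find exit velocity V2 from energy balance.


dT = 163.5720 K
2*cp*1000*dT = 329761.1520
V1^2 = 273.3401
V2 = sqrt(330034.4921) = 574.4863 m/s

574.4863 m/s


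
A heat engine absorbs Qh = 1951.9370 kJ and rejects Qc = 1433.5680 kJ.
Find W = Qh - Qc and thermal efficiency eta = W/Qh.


W = 1951.9370 - 1433.5680 = 518.3690 kJ
eta = 518.3690 / 1951.9370 = 0.2656 = 26.5566%

W = 518.3690 kJ, eta = 26.5566%


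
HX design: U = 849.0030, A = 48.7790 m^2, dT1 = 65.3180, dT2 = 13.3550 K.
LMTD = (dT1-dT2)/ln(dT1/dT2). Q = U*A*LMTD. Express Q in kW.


LMTD = 32.7351 K
Q = 849.0030 * 48.7790 * 32.7351 = 1355677.2393 W = 1355.6772 kW

1355.6772 kW


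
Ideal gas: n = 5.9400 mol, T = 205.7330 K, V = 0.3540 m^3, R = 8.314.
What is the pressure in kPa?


P = nRT/V = 5.9400 * 8.314 * 205.7330 / 0.3540
= 10160.1571 / 0.3540 = 28701.0088 Pa = 28.7010 kPa

28.7010 kPa


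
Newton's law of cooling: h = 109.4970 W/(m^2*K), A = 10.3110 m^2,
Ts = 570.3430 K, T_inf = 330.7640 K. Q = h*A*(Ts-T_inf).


dT = 239.5790 K
Q = 109.4970 * 10.3110 * 239.5790 = 270490.3372 W

270490.3372 W


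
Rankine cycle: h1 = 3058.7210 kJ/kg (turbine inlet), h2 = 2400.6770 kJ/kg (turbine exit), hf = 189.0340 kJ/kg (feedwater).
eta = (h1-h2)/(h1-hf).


W = 658.0440 kJ/kg
Q_in = 2869.6870 kJ/kg
eta = 0.2293 = 22.9309%

eta = 22.9309%


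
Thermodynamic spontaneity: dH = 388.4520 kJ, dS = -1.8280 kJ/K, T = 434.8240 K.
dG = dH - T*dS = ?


T*dS = 434.8240 * -1.8280 = -794.8583 kJ
dG = 388.4520 + 794.8583 = 1183.3103 kJ (non-spontaneous)

dG = 1183.3103 kJ, non-spontaneous


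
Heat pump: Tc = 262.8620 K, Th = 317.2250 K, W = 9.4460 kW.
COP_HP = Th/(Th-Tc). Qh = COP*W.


COP = 317.2250 / 54.3630 = 5.8353
Qh = 5.8353 * 9.4460 = 55.1203 kW

COP = 5.8353, Qh = 55.1203 kW


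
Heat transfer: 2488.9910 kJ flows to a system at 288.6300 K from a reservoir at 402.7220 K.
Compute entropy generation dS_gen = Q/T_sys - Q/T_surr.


dS_sys = 2488.9910/288.6300 = 8.6235 kJ/K
dS_surr = -2488.9910/402.7220 = -6.1804 kJ/K
dS_gen = 8.6235 - 6.1804 = 2.4430 kJ/K (irreversible)

dS_gen = 2.4430 kJ/K, irreversible


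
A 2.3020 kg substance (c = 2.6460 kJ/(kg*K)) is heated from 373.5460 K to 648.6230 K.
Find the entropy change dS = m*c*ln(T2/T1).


T2/T1 = 1.7364
ln(T2/T1) = 0.5518
dS = 2.3020 * 2.6460 * 0.5518 = 3.3611 kJ/K

3.3611 kJ/K


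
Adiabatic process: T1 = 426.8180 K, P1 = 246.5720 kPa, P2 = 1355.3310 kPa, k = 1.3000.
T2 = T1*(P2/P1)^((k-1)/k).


(k-1)/k = 0.2308
(P2/P1)^exp = 1.4818
T2 = 426.8180 * 1.4818 = 632.4634 K

632.4634 K


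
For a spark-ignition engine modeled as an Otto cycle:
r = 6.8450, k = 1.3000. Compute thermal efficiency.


r^(k-1) = 1.7808
eta = 1 - 1/1.7808 = 0.4385 = 43.8451%

43.8451%


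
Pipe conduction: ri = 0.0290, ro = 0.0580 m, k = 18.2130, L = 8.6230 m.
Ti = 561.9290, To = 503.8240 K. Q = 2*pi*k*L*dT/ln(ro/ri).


dT = 58.1050 K
ln(ro/ri) = 0.6931
Q = 2*pi*18.2130*8.6230*58.1050 / 0.6931 = 82719.4783 W

82719.4783 W


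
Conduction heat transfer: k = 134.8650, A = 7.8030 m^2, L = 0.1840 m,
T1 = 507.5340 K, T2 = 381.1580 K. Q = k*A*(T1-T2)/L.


dT = 126.3760 K
Q = 134.8650 * 7.8030 * 126.3760 / 0.1840 = 722782.5281 W

722782.5281 W


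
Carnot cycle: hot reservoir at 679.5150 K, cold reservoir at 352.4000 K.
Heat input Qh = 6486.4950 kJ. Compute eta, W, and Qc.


eta = 1 - 352.4000/679.5150 = 0.4814
W = 0.4814 * 6486.4950 = 3122.5651 kJ
Qc = 6486.4950 - 3122.5651 = 3363.9299 kJ

eta = 48.1395%, W = 3122.5651 kJ, Qc = 3363.9299 kJ


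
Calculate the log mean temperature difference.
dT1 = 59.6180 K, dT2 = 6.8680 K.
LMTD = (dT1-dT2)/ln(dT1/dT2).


dT1/dT2 = 8.6805
ln(dT1/dT2) = 2.1611
LMTD = 52.7500 / 2.1611 = 24.4090 K

24.4090 K


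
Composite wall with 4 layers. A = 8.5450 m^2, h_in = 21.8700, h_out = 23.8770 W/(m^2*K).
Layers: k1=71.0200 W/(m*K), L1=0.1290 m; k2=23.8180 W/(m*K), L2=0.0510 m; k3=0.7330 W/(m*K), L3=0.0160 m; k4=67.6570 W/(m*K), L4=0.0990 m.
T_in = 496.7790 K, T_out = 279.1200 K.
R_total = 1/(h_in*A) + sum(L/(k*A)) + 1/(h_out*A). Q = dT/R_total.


R_conv_in = 1/(21.8700*8.5450) = 0.0054
R_1 = 0.1290/(71.0200*8.5450) = 0.0002
R_2 = 0.0510/(23.8180*8.5450) = 0.0003
R_3 = 0.0160/(0.7330*8.5450) = 0.0026
R_4 = 0.0990/(67.6570*8.5450) = 0.0002
R_conv_out = 1/(23.8770*8.5450) = 0.0049
R_total = 0.0134 K/W
Q = 217.6590 / 0.0134 = 16193.4222 W

R_total = 0.0134 K/W, Q = 16193.4222 W


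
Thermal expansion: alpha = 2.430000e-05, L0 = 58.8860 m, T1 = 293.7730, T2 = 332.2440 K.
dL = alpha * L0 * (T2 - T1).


dT = 38.4710 K
dL = 2.430000e-05 * 58.8860 * 38.4710 = 0.055049 m
L_final = 58.941049 m

dL = 0.055049 m


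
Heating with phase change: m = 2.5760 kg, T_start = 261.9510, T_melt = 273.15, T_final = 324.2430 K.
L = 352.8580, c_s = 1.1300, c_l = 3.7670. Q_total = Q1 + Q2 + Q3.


Q1 (sensible, solid) = 2.5760 * 1.1300 * 11.1990 = 32.5989 kJ
Q2 (latent) = 2.5760 * 352.8580 = 908.9622 kJ
Q3 (sensible, liquid) = 2.5760 * 3.7670 * 51.0930 = 495.7958 kJ
Q_total = 1437.3570 kJ

1437.3570 kJ


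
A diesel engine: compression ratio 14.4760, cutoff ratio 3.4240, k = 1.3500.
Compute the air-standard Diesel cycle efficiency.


r^(k-1) = 2.5482
rc^k = 5.2677
eta = 0.4882 = 48.8200%

48.8200%


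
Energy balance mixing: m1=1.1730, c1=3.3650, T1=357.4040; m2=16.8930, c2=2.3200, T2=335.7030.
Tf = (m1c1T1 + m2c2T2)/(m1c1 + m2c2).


num = 14567.5168
den = 43.1389
Tf = 337.6886 K

337.6886 K


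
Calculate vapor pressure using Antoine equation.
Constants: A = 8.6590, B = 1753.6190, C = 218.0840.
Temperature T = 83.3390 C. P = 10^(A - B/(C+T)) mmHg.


C+T = 301.4230
B/(C+T) = 5.8178
log10(P) = 8.6590 - 5.8178 = 2.8412
P = 10^2.8412 = 693.7438 mmHg

693.7438 mmHg


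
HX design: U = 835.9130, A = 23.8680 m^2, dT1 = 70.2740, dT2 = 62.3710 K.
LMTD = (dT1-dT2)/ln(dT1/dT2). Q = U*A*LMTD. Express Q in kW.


LMTD = 66.2439 K
Q = 835.9130 * 23.8680 * 66.2439 = 1321670.8774 W = 1321.6709 kW

1321.6709 kW


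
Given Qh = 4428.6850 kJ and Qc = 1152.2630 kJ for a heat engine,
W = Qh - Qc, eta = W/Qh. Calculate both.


W = 4428.6850 - 1152.2630 = 3276.4220 kJ
eta = 3276.4220 / 4428.6850 = 0.7398 = 73.9818%

W = 3276.4220 kJ, eta = 73.9818%


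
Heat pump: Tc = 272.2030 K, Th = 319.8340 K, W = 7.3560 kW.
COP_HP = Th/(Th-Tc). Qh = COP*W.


COP = 319.8340 / 47.6310 = 6.7148
Qh = 6.7148 * 7.3560 = 49.3943 kW

COP = 6.7148, Qh = 49.3943 kW


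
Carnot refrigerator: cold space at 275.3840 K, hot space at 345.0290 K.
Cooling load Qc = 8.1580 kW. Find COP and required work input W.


COP = 275.3840 / 69.6450 = 3.9541
W = 8.1580 / 3.9541 = 2.0632 kW

COP = 3.9541, W = 2.0632 kW


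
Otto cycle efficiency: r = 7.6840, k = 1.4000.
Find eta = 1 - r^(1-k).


r^(k-1) = 2.2607
eta = 1 - 1/2.2607 = 0.5577 = 55.7651%

55.7651%


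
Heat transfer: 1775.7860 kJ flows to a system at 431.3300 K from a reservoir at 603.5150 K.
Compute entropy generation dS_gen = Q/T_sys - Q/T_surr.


dS_sys = 1775.7860/431.3300 = 4.1170 kJ/K
dS_surr = -1775.7860/603.5150 = -2.9424 kJ/K
dS_gen = 4.1170 - 2.9424 = 1.1746 kJ/K (irreversible)

dS_gen = 1.1746 kJ/K, irreversible


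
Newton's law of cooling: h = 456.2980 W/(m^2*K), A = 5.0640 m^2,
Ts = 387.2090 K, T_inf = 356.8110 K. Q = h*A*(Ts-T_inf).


dT = 30.3980 K
Q = 456.2980 * 5.0640 * 30.3980 = 70240.4480 W

70240.4480 W


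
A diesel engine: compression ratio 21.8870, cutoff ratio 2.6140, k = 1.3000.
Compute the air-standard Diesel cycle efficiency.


r^(k-1) = 2.5238
rc^k = 3.4874
eta = 0.5303 = 53.0283%

53.0283%


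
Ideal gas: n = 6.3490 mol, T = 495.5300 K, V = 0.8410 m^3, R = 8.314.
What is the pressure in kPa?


P = nRT/V = 6.3490 * 8.314 * 495.5300 / 0.8410
= 26156.8414 / 0.8410 = 31102.0707 Pa = 31.1021 kPa

31.1021 kPa


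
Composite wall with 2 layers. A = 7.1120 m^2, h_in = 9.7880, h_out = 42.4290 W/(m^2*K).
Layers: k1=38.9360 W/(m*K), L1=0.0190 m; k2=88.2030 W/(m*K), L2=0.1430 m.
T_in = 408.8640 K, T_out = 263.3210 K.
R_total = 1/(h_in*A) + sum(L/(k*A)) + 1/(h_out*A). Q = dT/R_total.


R_conv_in = 1/(9.7880*7.1120) = 0.0144
R_1 = 0.0190/(38.9360*7.1120) = 6.8614e-05
R_2 = 0.1430/(88.2030*7.1120) = 0.0002
R_conv_out = 1/(42.4290*7.1120) = 0.0033
R_total = 0.0180 K/W
Q = 145.5430 / 0.0180 = 8096.6043 W

R_total = 0.0180 K/W, Q = 8096.6043 W


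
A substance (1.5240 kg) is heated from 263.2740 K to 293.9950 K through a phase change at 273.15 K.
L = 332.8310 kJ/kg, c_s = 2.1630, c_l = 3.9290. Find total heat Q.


Q1 (sensible, solid) = 1.5240 * 2.1630 * 9.8760 = 32.5554 kJ
Q2 (latent) = 1.5240 * 332.8310 = 507.2344 kJ
Q3 (sensible, liquid) = 1.5240 * 3.9290 * 20.8450 = 124.8156 kJ
Q_total = 664.6054 kJ

664.6054 kJ


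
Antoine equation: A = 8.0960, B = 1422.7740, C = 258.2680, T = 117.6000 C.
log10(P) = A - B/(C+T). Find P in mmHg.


C+T = 375.8680
B/(C+T) = 3.7853
log10(P) = 8.0960 - 3.7853 = 4.3107
P = 10^4.3107 = 20450.2072 mmHg

20450.2072 mmHg


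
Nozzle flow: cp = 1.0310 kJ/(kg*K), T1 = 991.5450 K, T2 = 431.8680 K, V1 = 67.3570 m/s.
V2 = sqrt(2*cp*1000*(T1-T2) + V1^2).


dT = 559.6770 K
2*cp*1000*dT = 1154053.9740
V1^2 = 4536.9654
V2 = sqrt(1158590.9394) = 1076.3786 m/s

1076.3786 m/s


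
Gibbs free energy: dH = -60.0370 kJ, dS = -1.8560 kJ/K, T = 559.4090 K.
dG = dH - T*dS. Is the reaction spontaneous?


T*dS = 559.4090 * -1.8560 = -1038.2631 kJ
dG = -60.0370 + 1038.2631 = 978.2261 kJ (non-spontaneous)

dG = 978.2261 kJ, non-spontaneous


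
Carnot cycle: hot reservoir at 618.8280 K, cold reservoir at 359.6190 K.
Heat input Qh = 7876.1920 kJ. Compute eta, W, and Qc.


eta = 1 - 359.6190/618.8280 = 0.4189
W = 0.4189 * 7876.1920 = 3299.1071 kJ
Qc = 7876.1920 - 3299.1071 = 4577.0849 kJ

eta = 41.8871%, W = 3299.1071 kJ, Qc = 4577.0849 kJ


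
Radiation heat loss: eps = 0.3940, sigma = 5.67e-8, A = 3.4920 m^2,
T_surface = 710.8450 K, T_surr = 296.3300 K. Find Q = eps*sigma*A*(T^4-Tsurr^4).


T^4 = 2.5533e+11
Tsurr^4 = 7.7109e+09
Q = 0.3940 * 5.67e-8 * 3.4920 * 2.4762e+11 = 19316.8130 W

19316.8130 W


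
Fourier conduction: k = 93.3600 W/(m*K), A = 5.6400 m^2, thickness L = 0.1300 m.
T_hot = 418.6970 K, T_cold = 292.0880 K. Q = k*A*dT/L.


dT = 126.6090 K
Q = 93.3600 * 5.6400 * 126.6090 / 0.1300 = 512815.5353 W

512815.5353 W


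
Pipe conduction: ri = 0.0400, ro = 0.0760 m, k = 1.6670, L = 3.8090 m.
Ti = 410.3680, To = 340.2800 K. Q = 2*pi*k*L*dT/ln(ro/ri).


dT = 70.0880 K
ln(ro/ri) = 0.6419
Q = 2*pi*1.6670*3.8090*70.0880 / 0.6419 = 4356.4620 W

4356.4620 W


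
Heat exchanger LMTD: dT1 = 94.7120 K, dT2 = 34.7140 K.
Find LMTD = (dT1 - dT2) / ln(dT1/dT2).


dT1/dT2 = 2.7284
ln(dT1/dT2) = 1.0037
LMTD = 59.9980 / 1.0037 = 59.7770 K

59.7770 K


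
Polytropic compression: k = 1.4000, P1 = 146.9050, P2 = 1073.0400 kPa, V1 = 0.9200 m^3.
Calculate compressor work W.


(k-1)/k = 0.2857
(P2/P1)^exp = 1.7650
W = 3.5000 * 146.9050 * 0.9200 * (1.7650 - 1) = 361.8562 kJ

361.8562 kJ


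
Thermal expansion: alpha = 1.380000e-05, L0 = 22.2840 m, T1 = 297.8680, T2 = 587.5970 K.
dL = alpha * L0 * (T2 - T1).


dT = 289.7290 K
dL = 1.380000e-05 * 22.2840 * 289.7290 = 0.089097 m
L_final = 22.373097 m

dL = 0.089097 m


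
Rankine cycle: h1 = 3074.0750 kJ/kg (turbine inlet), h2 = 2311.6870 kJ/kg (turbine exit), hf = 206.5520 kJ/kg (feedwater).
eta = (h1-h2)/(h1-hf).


W = 762.3880 kJ/kg
Q_in = 2867.5230 kJ/kg
eta = 0.2659 = 26.5870%

eta = 26.5870%


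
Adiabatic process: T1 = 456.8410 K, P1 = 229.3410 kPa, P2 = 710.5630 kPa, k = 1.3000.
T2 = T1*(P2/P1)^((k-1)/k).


(k-1)/k = 0.2308
(P2/P1)^exp = 1.2982
T2 = 456.8410 * 1.2982 = 593.0628 K

593.0628 K


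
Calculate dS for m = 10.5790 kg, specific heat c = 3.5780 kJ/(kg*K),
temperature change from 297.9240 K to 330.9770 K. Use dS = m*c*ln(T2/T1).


T2/T1 = 1.1109
ln(T2/T1) = 0.1052
dS = 10.5790 * 3.5780 * 0.1052 = 3.9824 kJ/K

3.9824 kJ/K


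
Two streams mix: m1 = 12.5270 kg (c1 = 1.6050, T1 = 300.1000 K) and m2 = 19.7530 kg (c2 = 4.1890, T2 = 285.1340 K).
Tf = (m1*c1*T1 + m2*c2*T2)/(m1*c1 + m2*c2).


num = 29627.2643
den = 102.8512
Tf = 288.0596 K

288.0596 K


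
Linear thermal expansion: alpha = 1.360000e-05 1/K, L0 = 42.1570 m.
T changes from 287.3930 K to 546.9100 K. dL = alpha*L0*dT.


dT = 259.5170 K
dL = 1.360000e-05 * 42.1570 * 259.5170 = 0.148790 m
L_final = 42.305790 m

dL = 0.148790 m


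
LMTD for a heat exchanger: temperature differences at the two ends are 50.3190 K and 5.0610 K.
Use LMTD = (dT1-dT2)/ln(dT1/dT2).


dT1/dT2 = 9.9425
ln(dT1/dT2) = 2.2968
LMTD = 45.2580 / 2.2968 = 19.7046 K

19.7046 K


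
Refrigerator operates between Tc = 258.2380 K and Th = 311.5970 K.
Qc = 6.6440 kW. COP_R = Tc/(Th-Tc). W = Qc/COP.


COP = 258.2380 / 53.3590 = 4.8396
W = 6.6440 / 4.8396 = 1.3728 kW

COP = 4.8396, W = 1.3728 kW


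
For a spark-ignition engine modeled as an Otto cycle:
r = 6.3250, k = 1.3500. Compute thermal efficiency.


r^(k-1) = 1.9071
eta = 1 - 1/1.9071 = 0.4756 = 47.5641%

47.5641%


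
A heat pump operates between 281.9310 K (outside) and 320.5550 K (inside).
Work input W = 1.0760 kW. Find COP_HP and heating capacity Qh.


COP = 320.5550 / 38.6240 = 8.2994
Qh = 8.2994 * 1.0760 = 8.9301 kW

COP = 8.2994, Qh = 8.9301 kW


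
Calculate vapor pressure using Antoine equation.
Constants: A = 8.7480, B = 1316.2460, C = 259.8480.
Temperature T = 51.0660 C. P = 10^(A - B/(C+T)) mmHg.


C+T = 310.9140
B/(C+T) = 4.2335
log10(P) = 8.7480 - 4.2335 = 4.5145
P = 10^4.5145 = 32698.4434 mmHg

32698.4434 mmHg


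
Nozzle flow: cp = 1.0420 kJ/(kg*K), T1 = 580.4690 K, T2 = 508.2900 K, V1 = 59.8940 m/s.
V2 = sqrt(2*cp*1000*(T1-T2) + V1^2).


dT = 72.1790 K
2*cp*1000*dT = 150421.0360
V1^2 = 3587.2912
V2 = sqrt(154008.3272) = 392.4389 m/s

392.4389 m/s


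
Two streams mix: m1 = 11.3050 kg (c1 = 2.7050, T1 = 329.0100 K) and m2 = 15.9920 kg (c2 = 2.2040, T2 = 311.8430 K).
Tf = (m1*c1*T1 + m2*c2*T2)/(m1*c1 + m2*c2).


num = 21052.4672
den = 65.8264
Tf = 319.8180 K

319.8180 K


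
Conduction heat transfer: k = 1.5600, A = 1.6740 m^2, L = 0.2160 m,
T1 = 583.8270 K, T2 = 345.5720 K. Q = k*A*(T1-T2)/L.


dT = 238.2550 K
Q = 1.5600 * 1.6740 * 238.2550 / 0.2160 = 2880.5030 W

2880.5030 W


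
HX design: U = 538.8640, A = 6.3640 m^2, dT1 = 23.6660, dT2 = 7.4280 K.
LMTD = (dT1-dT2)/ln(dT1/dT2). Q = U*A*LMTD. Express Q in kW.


LMTD = 14.0130 K
Q = 538.8640 * 6.3640 * 14.0130 = 48055.1401 W = 48.0551 kW

48.0551 kW


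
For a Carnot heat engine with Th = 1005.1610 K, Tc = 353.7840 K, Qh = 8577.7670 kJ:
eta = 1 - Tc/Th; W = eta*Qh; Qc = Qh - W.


eta = 1 - 353.7840/1005.1610 = 0.6480
W = 0.6480 * 8577.7670 = 5558.6718 kJ
Qc = 8577.7670 - 5558.6718 = 3019.0952 kJ

eta = 64.8033%, W = 5558.6718 kJ, Qc = 3019.0952 kJ


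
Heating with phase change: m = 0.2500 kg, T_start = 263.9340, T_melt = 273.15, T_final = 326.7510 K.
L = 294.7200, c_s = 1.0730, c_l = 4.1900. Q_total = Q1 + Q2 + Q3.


Q1 (sensible, solid) = 0.2500 * 1.0730 * 9.2160 = 2.4722 kJ
Q2 (latent) = 0.2500 * 294.7200 = 73.6800 kJ
Q3 (sensible, liquid) = 0.2500 * 4.1900 * 53.6010 = 56.1470 kJ
Q_total = 132.2992 kJ

132.2992 kJ


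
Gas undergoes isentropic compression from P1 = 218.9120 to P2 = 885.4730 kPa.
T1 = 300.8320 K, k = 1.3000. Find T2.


(k-1)/k = 0.2308
(P2/P1)^exp = 1.3806
T2 = 300.8320 * 1.3806 = 415.3165 K

415.3165 K


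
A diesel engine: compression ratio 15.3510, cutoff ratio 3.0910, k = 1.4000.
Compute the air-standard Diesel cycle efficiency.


r^(k-1) = 2.9816
rc^k = 4.8544
eta = 0.5584 = 55.8405%

55.8405%


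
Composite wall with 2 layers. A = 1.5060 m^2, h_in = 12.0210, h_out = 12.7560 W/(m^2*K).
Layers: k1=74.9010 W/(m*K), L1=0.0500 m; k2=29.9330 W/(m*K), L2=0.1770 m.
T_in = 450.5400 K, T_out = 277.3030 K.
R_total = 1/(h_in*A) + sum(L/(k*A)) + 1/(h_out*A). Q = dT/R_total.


R_conv_in = 1/(12.0210*1.5060) = 0.0552
R_1 = 0.0500/(74.9010*1.5060) = 0.0004
R_2 = 0.1770/(29.9330*1.5060) = 0.0039
R_conv_out = 1/(12.7560*1.5060) = 0.0521
R_total = 0.1117 K/W
Q = 173.2370 / 0.1117 = 1551.4408 W

R_total = 0.1117 K/W, Q = 1551.4408 W


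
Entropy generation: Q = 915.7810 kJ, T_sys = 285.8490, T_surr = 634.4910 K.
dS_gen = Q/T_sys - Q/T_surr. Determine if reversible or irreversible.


dS_sys = 915.7810/285.8490 = 3.2037 kJ/K
dS_surr = -915.7810/634.4910 = -1.4433 kJ/K
dS_gen = 3.2037 - 1.4433 = 1.7604 kJ/K (irreversible)

dS_gen = 1.7604 kJ/K, irreversible


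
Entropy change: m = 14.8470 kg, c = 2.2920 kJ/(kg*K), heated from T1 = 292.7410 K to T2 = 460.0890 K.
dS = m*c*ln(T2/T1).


T2/T1 = 1.5717
ln(T2/T1) = 0.4521
dS = 14.8470 * 2.2920 * 0.4521 = 15.3857 kJ/K

15.3857 kJ/K


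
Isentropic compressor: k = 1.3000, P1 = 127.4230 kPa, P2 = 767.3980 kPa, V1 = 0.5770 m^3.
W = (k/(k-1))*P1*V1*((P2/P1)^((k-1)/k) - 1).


(k-1)/k = 0.2308
(P2/P1)^exp = 1.5134
W = 4.3333 * 127.4230 * 0.5770 * (1.5134 - 1) = 163.5624 kJ

163.5624 kJ


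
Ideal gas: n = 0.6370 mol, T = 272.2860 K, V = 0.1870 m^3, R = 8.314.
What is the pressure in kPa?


P = nRT/V = 0.6370 * 8.314 * 272.2860 / 0.1870
= 1442.0316 / 0.1870 = 7711.3987 Pa = 7.7114 kPa

7.7114 kPa


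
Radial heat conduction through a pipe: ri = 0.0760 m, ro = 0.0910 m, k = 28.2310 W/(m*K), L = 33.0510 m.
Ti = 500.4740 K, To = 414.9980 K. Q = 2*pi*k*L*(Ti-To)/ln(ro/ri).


dT = 85.4760 K
ln(ro/ri) = 0.1801
Q = 2*pi*28.2310*33.0510*85.4760 / 0.1801 = 2782006.3647 W

2782006.3647 W


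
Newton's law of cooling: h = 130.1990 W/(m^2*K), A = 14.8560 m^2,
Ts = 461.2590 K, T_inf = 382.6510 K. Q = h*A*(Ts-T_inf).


dT = 78.6080 K
Q = 130.1990 * 14.8560 * 78.6080 = 152046.4505 W

152046.4505 W


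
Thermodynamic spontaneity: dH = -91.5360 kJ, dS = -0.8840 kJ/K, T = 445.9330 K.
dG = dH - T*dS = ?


T*dS = 445.9330 * -0.8840 = -394.2048 kJ
dG = -91.5360 + 394.2048 = 302.6688 kJ (non-spontaneous)

dG = 302.6688 kJ, non-spontaneous


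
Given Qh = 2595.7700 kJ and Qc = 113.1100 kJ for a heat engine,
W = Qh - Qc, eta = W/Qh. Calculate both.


W = 2595.7700 - 113.1100 = 2482.6600 kJ
eta = 2482.6600 / 2595.7700 = 0.9564 = 95.6425%

W = 2482.6600 kJ, eta = 95.6425%


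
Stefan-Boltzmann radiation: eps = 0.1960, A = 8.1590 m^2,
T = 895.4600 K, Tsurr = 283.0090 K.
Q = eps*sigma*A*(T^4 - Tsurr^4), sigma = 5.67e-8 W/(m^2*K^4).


T^4 = 6.4296e+11
Tsurr^4 = 6.4151e+09
Q = 0.1960 * 5.67e-8 * 8.1590 * 6.3655e+11 = 57717.2920 W

57717.2920 W


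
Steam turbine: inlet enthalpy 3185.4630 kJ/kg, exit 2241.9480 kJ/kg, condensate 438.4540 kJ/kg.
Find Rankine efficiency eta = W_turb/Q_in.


W = 943.5150 kJ/kg
Q_in = 2747.0090 kJ/kg
eta = 0.3435 = 34.3470%

eta = 34.3470%


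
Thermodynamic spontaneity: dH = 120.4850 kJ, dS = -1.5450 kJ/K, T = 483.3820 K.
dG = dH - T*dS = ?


T*dS = 483.3820 * -1.5450 = -746.8252 kJ
dG = 120.4850 + 746.8252 = 867.3102 kJ (non-spontaneous)

dG = 867.3102 kJ, non-spontaneous


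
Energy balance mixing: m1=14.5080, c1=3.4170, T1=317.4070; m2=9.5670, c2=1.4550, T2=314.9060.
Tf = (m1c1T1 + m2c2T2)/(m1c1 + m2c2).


num = 20118.5694
den = 63.4938
Tf = 316.8587 K

316.8587 K


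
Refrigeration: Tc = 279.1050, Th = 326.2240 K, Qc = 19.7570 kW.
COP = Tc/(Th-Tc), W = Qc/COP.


COP = 279.1050 / 47.1190 = 5.9234
W = 19.7570 / 5.9234 = 3.3354 kW

COP = 5.9234, W = 3.3354 kW


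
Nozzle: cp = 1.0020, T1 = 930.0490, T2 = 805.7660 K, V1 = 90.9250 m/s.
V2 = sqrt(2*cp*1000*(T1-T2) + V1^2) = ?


dT = 124.2830 K
2*cp*1000*dT = 249063.1320
V1^2 = 8267.3556
V2 = sqrt(257330.4876) = 507.2775 m/s

507.2775 m/s


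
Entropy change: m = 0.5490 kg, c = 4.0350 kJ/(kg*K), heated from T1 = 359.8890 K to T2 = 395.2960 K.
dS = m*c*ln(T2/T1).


T2/T1 = 1.0984
ln(T2/T1) = 0.0938
dS = 0.5490 * 4.0350 * 0.0938 = 0.2079 kJ/K

0.2079 kJ/K


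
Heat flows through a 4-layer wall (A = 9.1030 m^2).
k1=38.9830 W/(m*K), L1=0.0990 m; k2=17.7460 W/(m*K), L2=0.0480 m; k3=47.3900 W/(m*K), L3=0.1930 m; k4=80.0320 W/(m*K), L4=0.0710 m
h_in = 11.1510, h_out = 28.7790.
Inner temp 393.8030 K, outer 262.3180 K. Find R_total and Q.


R_conv_in = 1/(11.1510*9.1030) = 0.0099
R_1 = 0.0990/(38.9830*9.1030) = 0.0003
R_2 = 0.0480/(17.7460*9.1030) = 0.0003
R_3 = 0.1930/(47.3900*9.1030) = 0.0004
R_4 = 0.0710/(80.0320*9.1030) = 9.7456e-05
R_conv_out = 1/(28.7790*9.1030) = 0.0038
R_total = 0.0148 K/W
Q = 131.4850 / 0.0148 = 8890.3673 W

R_total = 0.0148 K/W, Q = 8890.3673 W
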